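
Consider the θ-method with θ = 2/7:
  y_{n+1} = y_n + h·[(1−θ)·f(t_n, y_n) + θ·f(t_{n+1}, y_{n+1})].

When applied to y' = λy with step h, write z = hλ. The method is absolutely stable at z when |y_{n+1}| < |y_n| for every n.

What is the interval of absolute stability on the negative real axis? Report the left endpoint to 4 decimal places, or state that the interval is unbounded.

With y'=λy (z=hλ):
  y_{n+1} = y_n + z·[5/7·y_n + 2/7·y_{n+1}] ⇒ (1 − 2/7z)y_{n+1} = (1 + 5/7z)y_n
  so R(z) = (1 + 5/7z)/(1 − 2/7z).

Find x<0 with |R(x)|<1.
x=-0.94: |R|=0.2590
R=−1: 1+5/7x = −1+2/7x ⇒ -3/7x=2 ⇒ x=2/(-3/7)=-4.6667
Confirm numerically:
  x=-2.732: |R|=0.53434 <1
  x=-2.157: |R|=0.33454 <1
  x=-2.130: |R|=0.32416 <1
  x=-5.232: |R|=1.09711 >1
  x=-4.973: |R|=1.05423 >1
  x=-4.761: |R|=1.01713 >1
So |R|<1 on (-4.6667, 0).

(-4.6667, 0).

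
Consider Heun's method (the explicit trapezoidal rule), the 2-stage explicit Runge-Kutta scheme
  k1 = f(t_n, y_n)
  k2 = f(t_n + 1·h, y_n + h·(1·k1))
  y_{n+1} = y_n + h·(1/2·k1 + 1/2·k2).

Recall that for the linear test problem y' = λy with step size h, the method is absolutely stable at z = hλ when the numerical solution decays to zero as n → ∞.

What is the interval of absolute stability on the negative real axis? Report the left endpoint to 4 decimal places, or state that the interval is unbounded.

With y'=λy (z=hλ):
  order 2, 2-stage ⇒ R(z)=1+z+z^2/2
  (e.g. R(-0.62)=0.57220, |R|=0.57220)

Need |R(x)|<1, x<0.
x=-0.62: |R|=0.5722
|R(-2.26)|=1.2938 |R(-2.05)|=1.0512 |R(-1.92)|=0.9232
Bisect:
  x_lo=-2.4695 |R|=1.5797  x_hi=-0.3655 |R|=0.7013
  mid=-1.41751 |R|=0.58716 →hi
  mid=-1.94349 |R|=0.94508 →hi
  mid=-2.20647 |R|=1.22779 →lo
  mid=-2.07498 |R|=1.07779 →lo
  mid=-2.00923 |R|=1.00928 →lo
  mid=-1.97636 |R|=0.97664 →hi
  mid=-1.99280 |R|=0.99282 →hi
  mid=-2.00101 |R|=1.00101 →lo
  mid=-1.99690 |R|=0.99691 →hi
  mid=-1.99896 |R|=0.99896 →hi
  ...
  [-2.00012,-1.99999] ⇒ x*=-2.0000
Stable set (-2.0000, 0).

z∈(-2.0000,0).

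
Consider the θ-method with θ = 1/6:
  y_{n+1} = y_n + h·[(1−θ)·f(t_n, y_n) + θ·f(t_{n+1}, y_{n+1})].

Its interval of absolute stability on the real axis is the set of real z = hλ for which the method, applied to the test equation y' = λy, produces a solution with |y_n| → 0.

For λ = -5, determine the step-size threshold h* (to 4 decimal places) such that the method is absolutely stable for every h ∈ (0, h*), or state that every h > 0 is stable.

(-3.0000,0); λ=-5 ⇒ h* = (3)/5 = 0.6000.

On y'=λy, z=hλ:
  y_{n+1} = y_n + z·[5/6·y_n + 1/6·y_{n+1}] ⇒ (1 − 1/6z)y_{n+1} = (1 + 5/6z)y_n
  ⇒ R(z) = (1 + 5/6z)/(1 − 1/6z).

Find x<0 with |R(x)|<1.
x=-0.34: |R|=0.6782
R=−1: 1+5/6x = −1+1/6x ⇒ -2/3x=2 ⇒ x=2/(-2/3)=-3.0000
Confirm numerically:
  x=-2.736: |R|=0.87912 <1
  x=-2.467: |R|=0.74820 <1
  x=-1.445: |R|=0.16454 <1
  x=-1.438: |R|=0.15999 <1
  x=-3.223: |R|=1.09671 >1
  x=-3.056: |R|=1.02473 >1
Stable set (-3.0000, 0).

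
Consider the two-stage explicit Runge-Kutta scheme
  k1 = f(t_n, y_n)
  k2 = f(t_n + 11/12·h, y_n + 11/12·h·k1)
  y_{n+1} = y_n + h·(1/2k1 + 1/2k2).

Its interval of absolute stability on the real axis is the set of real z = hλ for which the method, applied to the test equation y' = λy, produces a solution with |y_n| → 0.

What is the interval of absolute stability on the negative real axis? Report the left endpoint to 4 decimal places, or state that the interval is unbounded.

Test eqn y'=λy, z=hλ:
  k1=λy_n ⇒ h·k1=z·y_n;  k2=λ(1+11/12z)y_n ⇒ h·k2=z(1+11/12z)y_n
  y_{n+1}/y_n = 1 + 1/2z + 1/2z(1+11/12z) = 1 + z + 11/24z²
  so R(z) = 1 + z + 11/24z².

Solve |R(x)|<1 on ℝ⁻.
x=-0.33: |R|=0.7199
R=1: x+11/24x²=0 ⇒ x=−24/11=-2.1818; min R=1−1/(4·11/24)=0.4545>−1
Confirm numerically:
  x=-1.922: |R|=0.77112 <1
  x=-1.540: |R|=0.54698 <1
  x=-1.383: |R|=0.49365 <1
  x=-1.133: |R|=0.45536 <1
  x=-2.462: |R|=1.31616 >1
  x=-2.272: |R|=1.09391 >1
Interval (-2.1818, 0).

z∈(-2.1818,0).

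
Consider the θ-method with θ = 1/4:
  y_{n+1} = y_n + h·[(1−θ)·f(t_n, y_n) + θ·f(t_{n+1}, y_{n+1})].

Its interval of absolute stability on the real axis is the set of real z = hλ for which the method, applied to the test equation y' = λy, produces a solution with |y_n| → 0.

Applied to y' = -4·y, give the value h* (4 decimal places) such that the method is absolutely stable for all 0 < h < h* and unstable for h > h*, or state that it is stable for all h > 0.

With y'=λy (z=hλ):
  y_{n+1} = y_n + z·[3/4·y_n + 1/4·y_{n+1}] ⇒ (1 − 1/4z)y_{n+1} = (1 + 3/4z)y_n
  ⇒ R(z) = (1 + 3/4z)/(1 − 1/4z).

Find x<0 with |R(x)|<1.
x=-0.46: |R|=0.5874
R=−1: 1+3/4x = −1+1/4x ⇒ -1/2x=2 ⇒ x=2/(-1/2)=-4.0000
Confirm numerically:
  x=-3.294: |R|=0.80642 <1
  x=-3.099: |R|=0.74616 <1
  x=-1.718: |R|=0.20182 <1
  x=-4.529: |R|=1.12405 >1
  x=-4.415: |R|=1.09863 >1
  x=-4.045: |R|=1.01119 >1
Stable set (-4.0000, 0).

(-4.0000,0); λ=-4 ⇒ h* = (4)/4 = 1.0000.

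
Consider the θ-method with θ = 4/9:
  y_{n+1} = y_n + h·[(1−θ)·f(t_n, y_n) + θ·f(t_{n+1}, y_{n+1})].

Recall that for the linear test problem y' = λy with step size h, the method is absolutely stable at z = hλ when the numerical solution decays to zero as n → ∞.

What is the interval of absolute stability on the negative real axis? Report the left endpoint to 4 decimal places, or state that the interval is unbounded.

(-18.0000, 0).

Test eqn y'=λy, z=hλ:
  y_{n+1} = y_n + z·[5/9·y_n + 4/9·y_{n+1}] ⇒ (1 − 4/9z)y_{n+1} = (1 + 5/9z)y_n
  Hence R(z) = (1 + 5/9z)/(1 − 4/9z).

Solve |R(x)|<1 on ℝ⁻.
x=-1.53: |R|=0.0893
R=−1: 1+5/9x = −1+4/9x ⇒ -1/9x=2 ⇒ x=2/(-1/9)=-18.0000
Confirm numerically:
  x=-16.548: |R|=0.98069 <1
  x=-12.948: |R|=0.91690 <1
  x=-11.042: |R|=0.86913 <1
  x=-18.578: |R|=1.00694 >1
  x=-18.073: |R|=1.00090 >1
So |R|<1 on (-18.0000, 0).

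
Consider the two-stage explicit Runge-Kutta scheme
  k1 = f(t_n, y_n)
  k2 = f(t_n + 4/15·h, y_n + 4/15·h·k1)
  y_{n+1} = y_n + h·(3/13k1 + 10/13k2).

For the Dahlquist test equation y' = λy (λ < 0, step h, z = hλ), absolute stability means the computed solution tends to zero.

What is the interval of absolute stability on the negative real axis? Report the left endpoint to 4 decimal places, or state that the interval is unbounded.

With y'=λy (z=hλ):
  k1=λy_n ⇒ h·k1=z·y_n;  k2=λ(1+4/15z)y_n ⇒ h·k2=z(1+4/15z)y_n
  y_{n+1}/y_n = 1 + 3/13z + 10/13z(1+4/15z) = 1 + z + 8/39z²
  Hence R(z) = 1 + z + 8/39z².

Solve |R(x)|<1 on ℝ⁻.
x=-0.41: |R|=0.6245
R=1: x+8/39x²=0 ⇒ x=−39/8=-4.8750; min R=1−1/(4·8/39)=-0.2188>−1
Confirm numerically:
  x=-4.719: |R|=0.84899 <1
  x=-3.650: |R|=0.08282 <1
  x=-2.789: |R|=0.19341 <1
  x=-5.282: |R|=1.44098 >1
  x=-5.226: |R|=1.37627 >1
  x=-5.068: |R|=1.20064 >1
So |R|<1 on (-4.8750, 0).

z∈(-4.8750,0).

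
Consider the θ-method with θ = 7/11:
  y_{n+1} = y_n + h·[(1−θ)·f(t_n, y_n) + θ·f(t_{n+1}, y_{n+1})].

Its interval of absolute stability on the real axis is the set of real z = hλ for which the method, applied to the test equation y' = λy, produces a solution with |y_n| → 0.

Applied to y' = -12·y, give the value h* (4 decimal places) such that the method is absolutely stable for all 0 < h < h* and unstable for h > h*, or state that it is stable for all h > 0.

unbounded; (−∞, 0). Any h>0 works for λ=-12.

Test eqn y'=λy, z=hλ:
  y_{n+1} = y_n + z·[4/11·y_n + 7/11·y_{n+1}] ⇒ (1 − 7/11z)y_{n+1} = (1 + 4/11z)y_n
  Hence R(z) = (1 + 4/11z)/(1 − 7/11z).

Solve |R(x)|<1 on ℝ⁻.
x=-0.5: |R|=0.6207
x=-2: |R|=0.1200
x=-10: |R|=0.3580
x=-100: |R|=0.5471
θ=7/11≥1/2 ⇒ |1+4/11x|<|1−7/11x| ∀x<0 ⇒ stable on all of ℝ⁻.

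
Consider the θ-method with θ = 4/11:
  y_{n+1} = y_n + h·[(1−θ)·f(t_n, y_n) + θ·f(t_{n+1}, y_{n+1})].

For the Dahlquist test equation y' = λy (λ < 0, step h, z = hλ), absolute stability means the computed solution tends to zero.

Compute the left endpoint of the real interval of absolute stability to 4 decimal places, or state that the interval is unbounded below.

left endpoint -7.3333.

Set f=λy, z=hλ:
  y_{n+1} = y_n + z·[7/11·y_n + 4/11·y_{n+1}] ⇒ (1 − 4/11z)y_{n+1} = (1 + 7/11z)y_n
  R(z) = (1 + 7/11z)/(1 − 4/11z).

Solve |R(x)|<1 on ℝ⁻.
x=-0.6: |R|=0.5075
R=−1: 1+7/11x = −1+4/11x ⇒ -3/11x=2 ⇒ x=2/(-3/11)=-7.3333
Confirm numerically:
  x=-6.036: |R|=0.88926 <1
  x=-5.689: |R|=0.85386 <1
  x=-3.361: |R|=0.51248 <1
  x=-7.496: |R|=1.01191 >1
  x=-7.432: |R|=1.00727 >1
So |R|<1 on (-7.3333, 0).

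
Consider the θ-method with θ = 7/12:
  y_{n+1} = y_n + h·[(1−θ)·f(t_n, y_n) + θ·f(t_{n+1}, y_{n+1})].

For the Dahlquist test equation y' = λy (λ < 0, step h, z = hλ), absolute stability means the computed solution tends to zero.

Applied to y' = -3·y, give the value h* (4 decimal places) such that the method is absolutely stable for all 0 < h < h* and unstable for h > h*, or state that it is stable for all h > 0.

Set f=λy, z=hλ:
  y_{n+1} = y_n + z·[5/12·y_n + 7/12·y_{n+1}] ⇒ (1 − 7/12z)y_{n+1} = (1 + 5/12z)y_n
  R(z) = (1 + 5/12z)/(1 − 7/12z).

Boundary: |R(x)|=1, x<0.
x=-1.37: |R|=0.2385
x=-2: |R|=0.0769
x=-10: |R|=0.4634
x=-100: |R|=0.6854
θ=7/12≥1/2 ⇒ |1+5/12x|<|1−7/12x| ∀x<0 ⇒ stable on all of ℝ⁻.

(−∞, 0) — no finite endpoint. Any h>0 works for λ=-3.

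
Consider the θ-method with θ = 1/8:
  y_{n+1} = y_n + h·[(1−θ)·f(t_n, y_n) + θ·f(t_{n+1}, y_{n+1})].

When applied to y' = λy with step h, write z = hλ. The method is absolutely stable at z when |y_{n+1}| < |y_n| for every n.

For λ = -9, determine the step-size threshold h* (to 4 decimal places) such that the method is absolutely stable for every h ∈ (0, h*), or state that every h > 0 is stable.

(-2.6667,0); λ=-9 ⇒ h* = (8/3)/9 = 0.2963.

With y'=λy (z=hλ):
  y_{n+1} = y_n + z·[7/8·y_n + 1/8·y_{n+1}] ⇒ (1 − 1/8z)y_{n+1} = (1 + 7/8z)y_n
  R(z) = (1 + 7/8z)/(1 − 1/8z).

Solve |R(x)|<1 on ℝ⁻.
x=-1.35: |R|=0.1551
R=−1: 1+7/8x = −1+1/8x ⇒ -3/4x=2 ⇒ x=2/(-3/4)=-2.6667
Confirm numerically:
  x=-2.615: |R|=0.97080 <1
  x=-1.990: |R|=0.59359 <1
  x=-1.937: |R|=0.55942 <1
  x=-1.435: |R|=0.21675 <1
  x=-3.207: |R|=1.28928 >1
  x=-2.812: |R|=1.08065 >1
So |R|<1 on (-2.6667, 0).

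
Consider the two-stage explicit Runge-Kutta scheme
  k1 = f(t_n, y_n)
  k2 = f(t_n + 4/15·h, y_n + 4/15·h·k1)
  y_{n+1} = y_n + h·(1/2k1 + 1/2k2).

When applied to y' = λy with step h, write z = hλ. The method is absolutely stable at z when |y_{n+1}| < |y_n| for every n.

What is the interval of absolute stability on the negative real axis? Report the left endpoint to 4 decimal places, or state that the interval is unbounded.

With y'=λy (z=hλ):
  k1=λy_n ⇒ h·k1=z·y_n;  k2=λ(1+4/15z)y_n ⇒ h·k2=z(1+4/15z)y_n
  y_{n+1}/y_n = 1 + 1/2z + 1/2z(1+4/15z) = 1 + z + 2/15z²
  R(z) = 1 + z + 2/15z².

Find x<0 with |R(x)|<1.
x=-1.26: |R|=0.0483
R=1: x+2/15x²=0 ⇒ x=−15/2=-7.5000; min R=1−1/(4·2/15)=-0.8750>−1
Confirm numerically:
  x=-7.438: |R|=0.93851 <1
  x=-4.640: |R|=0.76939 <1
  x=-3.897: |R|=0.87212 <1
  x=-3.666: |R|=0.87406 <1
  x=-7.839: |R|=1.35432 >1
  x=-7.763: |R|=1.27222 >1
  x=-7.522: |R|=1.02206 >1
Stable set (-7.5000, 0).

z∈(-7.5000,0).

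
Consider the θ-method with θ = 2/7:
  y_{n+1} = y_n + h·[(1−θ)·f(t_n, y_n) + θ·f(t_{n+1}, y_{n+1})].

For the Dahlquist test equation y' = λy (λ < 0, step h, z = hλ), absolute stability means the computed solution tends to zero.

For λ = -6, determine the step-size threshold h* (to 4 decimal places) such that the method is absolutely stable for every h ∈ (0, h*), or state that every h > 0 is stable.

(-4.6667,0); λ=-6 ⇒ h* = (14/3)/6 = 0.7778.

Set f=λy, z=hλ:
  y_{n+1} = y_n + z·[5/7·y_n + 2/7·y_{n+1}] ⇒ (1 − 2/7z)y_{n+1} = (1 + 5/7z)y_n
  ⇒ R(z) = (1 + 5/7z)/(1 − 2/7z).

Find x<0 with |R(x)|<1.
x=-0.84: |R|=0.3226
R=−1: 1+5/7x = −1+2/7x ⇒ -3/7x=2 ⇒ x=2/(-3/7)=-4.6667
Confirm numerically:
  x=-4.192: |R|=0.90744 <1
  x=-3.958: |R|=0.85747 <1
  x=-2.498: |R|=0.45765 <1
  x=-2.285: |R|=0.38245 <1
  x=-5.238: |R|=1.09808 >1
  x=-5.198: |R|=1.09163 >1
  x=-5.123: |R|=1.07938 >1
Stable set (-4.6667, 0).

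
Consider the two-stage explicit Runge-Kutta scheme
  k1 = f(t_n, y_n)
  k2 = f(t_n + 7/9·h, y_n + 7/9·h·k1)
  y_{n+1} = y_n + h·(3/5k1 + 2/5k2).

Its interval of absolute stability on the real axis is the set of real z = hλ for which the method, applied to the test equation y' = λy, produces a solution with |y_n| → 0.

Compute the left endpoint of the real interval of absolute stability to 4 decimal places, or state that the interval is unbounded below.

z* = -3.2143.

Test eqn y'=λy, z=hλ:
  k1=λy_n ⇒ h·k1=z·y_n;  k2=λ(1+7/9z)y_n ⇒ h·k2=z(1+7/9z)y_n
  y_{n+1}/y_n = 1 + 3/5z + 2/5z(1+7/9z) = 1 + z + 14/45z²
  ⇒ R(z) = 1 + z + 14/45z².

Solve |R(x)|<1 on ℝ⁻.
x=-0.84: |R|=0.3795
R=1: x+14/45x²=0 ⇒ x=−45/14=-3.2143; min R=1−1/(4·14/45)=0.1964>−1
Confirm numerically:
  x=-2.024: |R|=0.25049 <1
  x=-2.018: |R|=0.24895 <1
  x=-1.841: |R|=0.21344 <1
  x=-1.660: |R|=0.19730 <1
  x=-3.728: |R|=1.59582 >1
  x=-3.537: |R|=1.35511 >1
Interval (-3.2143, 0).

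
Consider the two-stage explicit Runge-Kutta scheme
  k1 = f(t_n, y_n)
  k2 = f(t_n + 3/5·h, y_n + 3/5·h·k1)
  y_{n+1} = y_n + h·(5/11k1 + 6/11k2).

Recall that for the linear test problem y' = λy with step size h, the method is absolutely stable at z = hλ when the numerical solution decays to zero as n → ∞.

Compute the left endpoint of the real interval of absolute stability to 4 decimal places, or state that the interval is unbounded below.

On y'=λy, z=hλ:
  k1=λy_n ⇒ h·k1=z·y_n;  k2=λ(1+3/5z)y_n ⇒ h·k2=z(1+3/5z)y_n
  y_{n+1}/y_n = 1 + 5/11z + 6/11z(1+3/5z) = 1 + z + 18/55z²
  Hence R(z) = 1 + z + 18/55z².

Need |R(x)|<1, x<0.
x=-1.49: |R|=0.2366
R=1: x+18/55x²=0 ⇒ x=−55/18=-3.0556; min R=1−1/(4·18/55)=0.2361>−1
Confirm numerically:
  x=-2.575: |R|=0.59502 <1
  x=-2.527: |R|=0.56287 <1
  x=-1.995: |R|=0.30755 <1
  x=-1.514: |R|=0.23617 <1
  x=-3.459: |R|=1.45671 >1
  x=-3.247: |R|=1.20344 >1
  x=-3.128: |R|=1.07416 >1
So |R|<1 on (-3.0556, 0).

left endpoint -3.0556.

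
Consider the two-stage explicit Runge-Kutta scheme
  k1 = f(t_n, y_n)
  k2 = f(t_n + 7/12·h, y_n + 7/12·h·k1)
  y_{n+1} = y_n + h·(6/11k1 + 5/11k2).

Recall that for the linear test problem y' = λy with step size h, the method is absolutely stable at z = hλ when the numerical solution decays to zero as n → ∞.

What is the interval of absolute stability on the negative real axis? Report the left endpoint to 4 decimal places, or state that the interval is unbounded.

(-3.7714, 0).

With y'=λy (z=hλ):
  k1=λy_n ⇒ h·k1=z·y_n;  k2=λ(1+7/12z)y_n ⇒ h·k2=z(1+7/12z)y_n
  y_{n+1}/y_n = 1 + 6/11z + 5/11z(1+7/12z) = 1 + z + 35/132z²
  Hence R(z) = 1 + z + 35/132z².

Find x<0 with |R(x)|<1.
x=-0.84: |R|=0.3471
R=1: x+35/132x²=0 ⇒ x=−132/35=-3.7714; min R=1−1/(4·35/132)=0.0571>−1
Confirm numerically:
  x=-3.112: |R|=0.45587 <1
  x=-2.860: |R|=0.30883 <1
  x=-2.342: |R|=0.11235 <1
  x=-4.168: |R|=1.43827 >1
  x=-4.133: |R|=1.39624 >1
  x=-3.909: |R|=1.14259 >1
Interval (-3.7714, 0).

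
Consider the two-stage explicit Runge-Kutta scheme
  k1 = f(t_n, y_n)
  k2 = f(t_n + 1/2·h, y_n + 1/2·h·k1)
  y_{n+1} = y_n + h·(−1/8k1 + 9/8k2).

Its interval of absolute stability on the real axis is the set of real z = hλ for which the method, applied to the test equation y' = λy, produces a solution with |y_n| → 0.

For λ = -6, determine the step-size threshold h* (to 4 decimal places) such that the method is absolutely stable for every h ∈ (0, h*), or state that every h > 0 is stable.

(-1.7778,0); λ=-6 ⇒ h* = (16/9)/6 = 0.2963.

On y'=λy, z=hλ:
  k1=λy_n ⇒ h·k1=z·y_n;  k2=λ(1+1/2z)y_n ⇒ h·k2=z(1+1/2z)y_n
  y_{n+1}/y_n = 1 − 1/8z + 9/8z(1+1/2z) = 1 + z + 9/16z²
  R(z) = 1 + z + 9/16z².

Boundary: |R(x)|=1, x<0.
x=-1.24: |R|=0.6249
R=1: x+9/16x²=0 ⇒ x=−16/9=-1.7778; min R=1−1/(4·9/16)=0.5556>−1
Confirm numerically:
  x=-1.461: |R|=0.73967 <1
  x=-1.352: |R|=0.67620 <1
  x=-0.857: |R|=0.55613 <1
  x=-2.205: |R|=1.52989 >1
  x=-2.164: |R|=1.47013 >1
So |R|<1 on (-1.7778, 0).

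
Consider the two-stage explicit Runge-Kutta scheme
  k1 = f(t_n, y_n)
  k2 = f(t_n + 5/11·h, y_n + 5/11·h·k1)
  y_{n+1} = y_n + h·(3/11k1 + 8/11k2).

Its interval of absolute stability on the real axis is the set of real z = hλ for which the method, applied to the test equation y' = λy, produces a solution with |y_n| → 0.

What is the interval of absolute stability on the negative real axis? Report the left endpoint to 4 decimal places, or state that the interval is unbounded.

(-3.0250, 0).

Set f=λy, z=hλ:
  k1=λy_n ⇒ h·k1=z·y_n;  k2=λ(1+5/11z)y_n ⇒ h·k2=z(1+5/11z)y_n
  y_{n+1}/y_n = 1 + 3/11z + 8/11z(1+5/11z) = 1 + z + 40/121z²
  Hence R(z) = 1 + z + 40/121z².

Boundary: |R(x)|=1, x<0.
x=-0.52: |R|=0.5694
R=1: x+40/121x²=0 ⇒ x=−121/40=-3.0250; min R=1−1/(4·40/121)=0.2437>−1
Confirm numerically:
  x=-1.929: |R|=0.30110 <1
  x=-1.726: |R|=0.25882 <1
  x=-1.361: |R|=0.25134 <1
  x=-3.558: |R|=1.62691 >1
  x=-3.260: |R|=1.25326 >1
Interval (-3.0250, 0).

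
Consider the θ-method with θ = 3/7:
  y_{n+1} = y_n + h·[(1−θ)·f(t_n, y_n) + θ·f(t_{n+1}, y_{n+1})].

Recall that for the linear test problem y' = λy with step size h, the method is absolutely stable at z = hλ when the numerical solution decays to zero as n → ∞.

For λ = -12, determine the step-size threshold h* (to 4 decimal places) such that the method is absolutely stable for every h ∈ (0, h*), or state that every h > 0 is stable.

(-14.0000,0); λ=-12 ⇒ h* = (14)/12 = 1.1667.

Test eqn y'=λy, z=hλ:
  y_{n+1} = y_n + z·[4/7·y_n + 3/7·y_{n+1}] ⇒ (1 − 3/7z)y_{n+1} = (1 + 4/7z)y_n
  Hence R(z) = (1 + 4/7z)/(1 − 3/7z).

Solve |R(x)|<1 on ℝ⁻.
x=-0.36: |R|=0.6881
R=−1: 1+4/7x = −1+3/7x ⇒ -1/7x=2 ⇒ x=2/(-1/7)=-14.0000
Confirm numerically:
  x=-13.468: |R|=0.98878 <1
  x=-11.358: |R|=0.93568 <1
  x=-11.272: |R|=0.93316 <1
  x=-5.665: |R|=0.65264 <1
  x=-14.282: |R|=1.00566 >1
  x=-14.036: |R|=1.00073 >1
Interval (-14.0000, 0).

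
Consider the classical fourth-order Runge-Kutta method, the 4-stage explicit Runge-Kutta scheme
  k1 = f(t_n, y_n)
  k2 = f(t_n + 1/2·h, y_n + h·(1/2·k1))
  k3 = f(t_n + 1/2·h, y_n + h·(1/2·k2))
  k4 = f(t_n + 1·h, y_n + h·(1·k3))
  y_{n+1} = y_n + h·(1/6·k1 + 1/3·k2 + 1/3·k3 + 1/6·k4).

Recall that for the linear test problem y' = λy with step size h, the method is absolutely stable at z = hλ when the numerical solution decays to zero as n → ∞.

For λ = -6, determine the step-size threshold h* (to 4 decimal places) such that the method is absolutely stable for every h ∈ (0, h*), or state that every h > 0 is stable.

Test eqn y'=λy, z=hλ:
  order 4, 4-stage ⇒ R(z)=1+z+z^2/2+z^3/6+z^4/24
  (e.g. R(-0.84)=0.43476, |R|=0.43476)

Find x<0 with |R(x)|<1.
x=-0.84: |R|=0.4348
|R(-2.52)|=0.6683 |R(-1.36)|=0.2881 |R(-0.87)|=0.4226
Bisect:
  x_lo=-3.5462 |R|=2.8985  x_hi=-0.3567 |R|=0.7000
  mid=-1.95146 |R|=0.31831 →hi
  mid=-2.74885 |R|=0.94643 →hi
  mid=-3.14754 |R|=1.69839 →lo
  mid=-2.94820 |R|=1.27470 →lo
  mid=-2.84852 |R|=1.09959 →lo
  mid=-2.79868 |R|=1.02038 →lo
  mid=-2.77377 |R|=0.98276 →hi
  ...
  [-2.78545,-2.78525] ⇒ x*=-2.7853
So |R|<1 on (-2.7853, 0).

(-2.7853,0); λ=-6 ⇒ h* = 0.4642.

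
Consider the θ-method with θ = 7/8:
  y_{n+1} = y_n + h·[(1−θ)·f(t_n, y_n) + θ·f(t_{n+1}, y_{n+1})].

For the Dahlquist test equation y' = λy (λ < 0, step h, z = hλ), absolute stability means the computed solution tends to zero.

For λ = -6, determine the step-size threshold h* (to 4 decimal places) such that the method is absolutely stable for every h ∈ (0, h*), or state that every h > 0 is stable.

Test eqn y'=λy, z=hλ:
  y_{n+1} = y_n + z·[1/8·y_n + 7/8·y_{n+1}] ⇒ (1 − 7/8z)y_{n+1} = (1 + 1/8z)y_n
  Hence R(z) = (1 + 1/8z)/(1 − 7/8z).

Solve |R(x)|<1 on ℝ⁻.
x=-0.32: |R|=0.7500
x=-2: |R|=0.2727
x=-10: |R|=0.0256
x=-100: |R|=0.1299
θ=7/8≥1/2 ⇒ |1+1/8x|<|1−7/8x| ∀x<0 ⇒ interval (−∞,0).

unbounded; (−∞, 0). Any h>0 works for λ=-6.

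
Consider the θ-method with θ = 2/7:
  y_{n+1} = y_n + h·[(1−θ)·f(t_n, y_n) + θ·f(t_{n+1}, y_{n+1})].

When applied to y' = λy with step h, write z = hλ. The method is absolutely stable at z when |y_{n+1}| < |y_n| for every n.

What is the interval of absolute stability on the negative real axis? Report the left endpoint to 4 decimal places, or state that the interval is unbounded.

(-4.6667, 0).

With y'=λy (z=hλ):
  y_{n+1} = y_n + z·[5/7·y_n + 2/7·y_{n+1}] ⇒ (1 − 2/7z)y_{n+1} = (1 + 5/7z)y_n
  R(z) = (1 + 5/7z)/(1 − 2/7z).

Solve |R(x)|<1 on ℝ⁻.
x=-0.68: |R|=0.4306
R=−1: 1+5/7x = −1+2/7x ⇒ -3/7x=2 ⇒ x=2/(-3/7)=-4.6667
Confirm numerically:
  x=-3.145: |R|=0.65651 <1
  x=-2.475: |R|=0.44979 <1
  x=-1.877: |R|=0.22178 <1
  x=-5.096: |R|=1.07492 >1
  x=-4.706: |R|=1.00719 >1
So |R|<1 on (-4.6667, 0).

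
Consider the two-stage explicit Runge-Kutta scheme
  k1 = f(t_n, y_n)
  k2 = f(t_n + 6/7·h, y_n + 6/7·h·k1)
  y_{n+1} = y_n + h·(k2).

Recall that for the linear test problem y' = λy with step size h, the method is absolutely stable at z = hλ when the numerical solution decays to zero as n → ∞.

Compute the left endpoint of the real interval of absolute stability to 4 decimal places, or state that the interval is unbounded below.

z* = -1.1667.

Set f=λy, z=hλ:
  k1=λy_n ⇒ h·k1=z·y_n;  k2=λ(1+6/7z)y_n ⇒ h·k2=z(1+6/7z)y_n
  y_{n+1}/y_n = 1 + z(1+6/7z) = 1 + z + 6/7z²
  R(z) = 1 + z + 6/7z².

Find x<0 with |R(x)|<1.
x=-0.45: |R|=0.7236
R=1: x+6/7x²=0 ⇒ x=−7/6=-1.1667; min R=1−1/(4·6/7)=0.7083>−1
Confirm numerically:
  x=-0.824: |R|=0.75798 <1
  x=-0.742: |R|=0.72991 <1
  x=-0.517: |R|=0.71210 <1
  x=-1.745: |R|=1.86502 >1
  x=-1.602: |R|=1.59777 >1
  x=-1.284: |R|=1.12913 >1
Interval (-1.1667, 0).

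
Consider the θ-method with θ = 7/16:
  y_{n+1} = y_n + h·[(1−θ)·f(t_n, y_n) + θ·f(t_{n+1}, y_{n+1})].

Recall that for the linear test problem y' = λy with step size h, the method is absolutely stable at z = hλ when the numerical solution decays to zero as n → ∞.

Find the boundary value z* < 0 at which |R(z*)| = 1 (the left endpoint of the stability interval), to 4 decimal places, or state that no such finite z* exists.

With y'=λy (z=hλ):
  y_{n+1} = y_n + z·[9/16·y_n + 7/16·y_{n+1}] ⇒ (1 − 7/16z)y_{n+1} = (1 + 9/16z)y_n
  so R(z) = (1 + 9/16z)/(1 − 7/16z).

Boundary: |R(x)|=1, x<0.
x=-1.51: |R|=0.0907
R=−1: 1+9/16x = −1+7/16x ⇒ -1/8x=2 ⇒ x=2/(-1/8)=-16.0000
Confirm numerically:
  x=-15.286: |R|=0.98839 <1
  x=-14.737: |R|=0.97880 <1
  x=-13.706: |R|=0.95901 <1
  x=-6.855: |R|=0.71415 <1
  x=-16.256: |R|=1.00394 >1
  x=-16.207: |R|=1.00320 >1
Interval (-16.0000, 0).

z* = -16.0000.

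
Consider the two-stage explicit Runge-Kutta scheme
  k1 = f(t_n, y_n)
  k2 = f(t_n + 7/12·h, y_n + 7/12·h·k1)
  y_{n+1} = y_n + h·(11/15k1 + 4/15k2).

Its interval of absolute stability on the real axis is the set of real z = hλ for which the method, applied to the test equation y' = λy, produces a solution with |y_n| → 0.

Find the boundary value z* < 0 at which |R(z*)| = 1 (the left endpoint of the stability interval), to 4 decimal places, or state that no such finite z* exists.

Set f=λy, z=hλ:
  k1=λy_n ⇒ h·k1=z·y_n;  k2=λ(1+7/12z)y_n ⇒ h·k2=z(1+7/12z)y_n
  y_{n+1}/y_n = 1 + 11/15z + 4/15z(1+7/12z) = 1 + z + 7/45z²
  so R(z) = 1 + z + 7/45z².

Solve |R(x)|<1 on ℝ⁻.
x=-1.38: |R|=0.0838
R=1: x+7/45x²=0 ⇒ x=−45/7=-6.4286; min R=1−1/(4·7/45)=-0.6071>−1
Confirm numerically:
  x=-4.381: |R|=0.39540 <1
  x=-3.730: |R|=0.56577 <1
  x=-3.058: |R|=0.60334 <1
  x=-3.050: |R|=0.60294 <1
  x=-6.690: |R|=1.27206 >1
  x=-6.588: |R|=1.16338 >1
  x=-6.542: |R|=1.11543 >1
Stable set (-6.4286, 0).

left endpoint -6.4286.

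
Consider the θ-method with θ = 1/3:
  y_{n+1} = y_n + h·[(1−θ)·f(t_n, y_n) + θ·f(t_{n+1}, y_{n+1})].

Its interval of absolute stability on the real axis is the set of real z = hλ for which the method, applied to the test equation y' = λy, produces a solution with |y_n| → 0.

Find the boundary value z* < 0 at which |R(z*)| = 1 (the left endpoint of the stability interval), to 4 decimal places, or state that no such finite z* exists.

left endpoint -6.0000.

Set f=λy, z=hλ:
  y_{n+1} = y_n + z·[2/3·y_n + 1/3·y_{n+1}] ⇒ (1 − 1/3z)y_{n+1} = (1 + 2/3z)y_n
  ⇒ R(z) = (1 + 2/3z)/(1 − 1/3z).

Find x<0 with |R(x)|<1.
x=-0.6: |R|=0.5000
R=−1: 1+2/3x = −1+1/3x ⇒ -1/3x=2 ⇒ x=2/(-1/3)=-6.0000
Confirm numerically:
  x=-5.256: |R|=0.90988 <1
  x=-3.976: |R|=0.70986 <1
  x=-3.914: |R|=0.69829 <1
  x=-3.626: |R|=0.64171 <1
  x=-6.555: |R|=1.05808 >1
  x=-6.458: |R|=1.04842 >1
  x=-6.228: |R|=1.02471 >1
Interval (-6.0000, 0).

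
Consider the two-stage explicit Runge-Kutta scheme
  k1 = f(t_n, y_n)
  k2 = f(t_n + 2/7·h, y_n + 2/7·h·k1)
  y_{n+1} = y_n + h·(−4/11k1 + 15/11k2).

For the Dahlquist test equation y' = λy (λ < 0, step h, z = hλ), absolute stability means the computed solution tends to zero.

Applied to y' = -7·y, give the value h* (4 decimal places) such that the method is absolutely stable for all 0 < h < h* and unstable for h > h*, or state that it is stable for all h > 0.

(-2.5667,0); λ=-7 ⇒ h* = (77/30)/7 = 0.3667.

With y'=λy (z=hλ):
  k1=λy_n ⇒ h·k1=z·y_n;  k2=λ(1+2/7z)y_n ⇒ h·k2=z(1+2/7z)y_n
  y_{n+1}/y_n = 1 − 4/11z + 15/11z(1+2/7z) = 1 + z + 30/77z²
  so R(z) = 1 + z + 30/77z².

Solve |R(x)|<1 on ℝ⁻.
x=-0.62: |R|=0.5298
R=1: x+30/77x²=0 ⇒ x=−77/30=-2.5667; min R=1−1/(4·30/77)=0.3583>−1
Confirm numerically:
  x=-2.328: |R|=0.78353 <1
  x=-1.889: |R|=0.50125 <1
  x=-1.699: |R|=0.42565 <1
  x=-1.249: |R|=0.35879 <1
  x=-3.141: |R|=1.70285 >1
  x=-2.818: |R|=1.27594 >1
  x=-2.765: |R|=1.21366 >1
So |R|<1 on (-2.5667, 0).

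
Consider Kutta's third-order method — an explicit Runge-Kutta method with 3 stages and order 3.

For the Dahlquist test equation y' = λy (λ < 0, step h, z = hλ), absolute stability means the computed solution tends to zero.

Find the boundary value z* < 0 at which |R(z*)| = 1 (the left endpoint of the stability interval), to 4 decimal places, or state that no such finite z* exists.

left endpoint -2.5127.

On y'=λy, z=hλ:
  order 3, 3-stage ⇒ R(z)=1+z+z^2/2+z^3/6
  (e.g. R(-1.79)=-0.14384, |R|=0.14384)

Solve |R(x)|<1 on ℝ⁻.
x=-1.79: |R|=0.1438
|R(-2.9)|=1.7598 |R(-2.37)|=0.7802 |R(-1.66)|=0.0446
Bisect:
  x_lo=-3.2471 |R|=2.6812  x_hi=-0.1650 |R|=0.8479
  mid=-1.70602 |R|=0.07833 →hi
  mid=-2.47654 |R|=0.94145 →hi
  mid=-2.86180 |R|=1.67316 →lo
  mid=-2.66917 |R|=1.27634 →lo
  mid=-2.57285 |R|=1.10160 →lo
  mid=-2.52470 |R|=1.01976 →lo
  mid=-2.50062 |R|=0.98017 →hi
  ...
  [-2.51285,-2.51266] ⇒ x*=-2.5127
Interval (-2.5127, 0).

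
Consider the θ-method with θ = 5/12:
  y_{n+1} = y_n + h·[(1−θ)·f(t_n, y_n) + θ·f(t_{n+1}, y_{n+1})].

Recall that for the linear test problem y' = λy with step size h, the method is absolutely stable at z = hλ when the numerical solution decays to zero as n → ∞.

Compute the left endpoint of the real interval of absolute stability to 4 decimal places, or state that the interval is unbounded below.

z* = -12.0000.

Set f=λy, z=hλ:
  y_{n+1} = y_n + z·[7/12·y_n + 5/12·y_{n+1}] ⇒ (1 − 5/12z)y_{n+1} = (1 + 7/12z)y_n
  ⇒ R(z) = (1 + 7/12z)/(1 − 5/12z).

Boundary: |R(x)|=1, x<0.
x=-0.71: |R|=0.4521
R=−1: 1+7/12x = −1+5/12x ⇒ -1/6x=2 ⇒ x=2/(-1/6)=-12.0000
Confirm numerically:
  x=-10.926: |R|=0.96776 <1
  x=-10.074: |R|=0.93824 <1
  x=-5.942: |R|=0.70952 <1
  x=-5.644: |R|=0.68394 <1
  x=-12.567: |R|=1.01515 >1
  x=-12.550: |R|=1.01472 >1
Stable set (-12.0000, 0).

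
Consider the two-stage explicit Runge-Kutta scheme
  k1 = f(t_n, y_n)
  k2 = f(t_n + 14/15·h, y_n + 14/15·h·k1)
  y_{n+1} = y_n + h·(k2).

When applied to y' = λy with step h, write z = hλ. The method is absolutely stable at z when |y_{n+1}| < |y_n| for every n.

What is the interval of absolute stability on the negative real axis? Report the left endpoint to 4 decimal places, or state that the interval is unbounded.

Set f=λy, z=hλ:
  k1=λy_n ⇒ h·k1=z·y_n;  k2=λ(1+14/15z)y_n ⇒ h·k2=z(1+14/15z)y_n
  y_{n+1}/y_n = 1 + z(1+14/15z) = 1 + z + 14/15z²
  R(z) = 1 + z + 14/15z².

Find x<0 with |R(x)|<1.
x=-1.39: |R|=1.4133
R=1: x+14/15x²=0 ⇒ x=−15/14=-1.0714; min R=1−1/(4·14/15)=0.7321>−1
Confirm numerically:
  x=-0.981: |R|=0.91720 <1
  x=-0.687: |R|=0.75350 <1
  x=-0.661: |R|=0.74679 <1
  x=-0.630: |R|=0.74044 <1
  x=-1.649: |R|=1.88892 >1
  x=-1.253: |R|=1.21234 >1
Interval (-1.0714, 0).

(-1.0714, 0).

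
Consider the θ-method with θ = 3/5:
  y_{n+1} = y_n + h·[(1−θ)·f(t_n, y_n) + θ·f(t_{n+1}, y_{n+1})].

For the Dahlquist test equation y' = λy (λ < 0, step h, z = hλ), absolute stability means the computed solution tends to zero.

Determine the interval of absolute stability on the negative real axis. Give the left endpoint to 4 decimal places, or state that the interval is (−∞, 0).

On y'=λy, z=hλ:
  y_{n+1} = y_n + z·[2/5·y_n + 3/5·y_{n+1}] ⇒ (1 − 3/5z)y_{n+1} = (1 + 2/5z)y_n
  so R(z) = (1 + 2/5z)/(1 − 3/5z).

Find x<0 with |R(x)|<1.
x=-0.77: |R|=0.4733
x=-2: |R|=0.0909
x=-10: |R|=0.4286
x=-100: |R|=0.6393
θ=3/5≥1/2 ⇒ |1+2/5x|<|1−3/5x| ∀x<0 ⇒ stable on all of ℝ⁻.

interval (−∞, 0).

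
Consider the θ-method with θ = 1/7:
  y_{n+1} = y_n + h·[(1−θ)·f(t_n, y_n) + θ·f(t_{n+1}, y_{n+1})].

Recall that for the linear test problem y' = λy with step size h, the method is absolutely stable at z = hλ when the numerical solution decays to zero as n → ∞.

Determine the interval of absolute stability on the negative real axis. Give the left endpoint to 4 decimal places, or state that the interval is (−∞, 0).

With y'=λy (z=hλ):
  y_{n+1} = y_n + z·[6/7·y_n + 1/7·y_{n+1}] ⇒ (1 − 1/7z)y_{n+1} = (1 + 6/7z)y_n
  Hence R(z) = (1 + 6/7z)/(1 − 1/7z).

Find x<0 with |R(x)|<1.
x=-1.79: |R|=0.4255
R=−1: 1+6/7x = −1+1/7x ⇒ -5/7x=2 ⇒ x=2/(-5/7)=-2.8000
Confirm numerically:
  x=-2.436: |R|=0.80712 <1
  x=-1.615: |R|=0.31225 <1
  x=-1.218: |R|=0.03748 <1
  x=-3.213: |R|=1.20219 >1
  x=-2.869: |R|=1.03496 >1
So |R|<1 on (-2.8000, 0).

(-2.8000, 0).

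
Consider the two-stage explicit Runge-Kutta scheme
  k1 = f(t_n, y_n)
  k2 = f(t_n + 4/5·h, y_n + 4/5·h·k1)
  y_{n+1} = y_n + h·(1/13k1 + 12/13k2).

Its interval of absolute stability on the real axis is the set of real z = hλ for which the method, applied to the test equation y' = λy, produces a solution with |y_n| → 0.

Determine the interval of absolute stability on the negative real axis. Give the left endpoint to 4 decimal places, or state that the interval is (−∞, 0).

z∈(-1.3542,0).

Set f=λy, z=hλ:
  k1=λy_n ⇒ h·k1=z·y_n;  k2=λ(1+4/5z)y_n ⇒ h·k2=z(1+4/5z)y_n
  y_{n+1}/y_n = 1 + 1/13z + 12/13z(1+4/5z) = 1 + z + 48/65z²
  Hence R(z) = 1 + z + 48/65z².

Boundary: |R(x)|=1, x<0.
x=-0.37: |R|=0.7311
R=1: x+48/65x²=0 ⇒ x=−65/48=-1.3542; min R=1−1/(4·48/65)=0.6615>−1
Confirm numerically:
  x=-1.325: |R|=0.97146 <1
  x=-1.127: |R|=0.81094 <1
  x=-0.866: |R|=0.68781 <1
  x=-0.694: |R|=0.66167 <1
  x=-1.889: |R|=1.74607 >1
  x=-1.718: |R|=1.46159 >1
  x=-1.635: |R|=1.33907 >1
So |R|<1 on (-1.3542, 0).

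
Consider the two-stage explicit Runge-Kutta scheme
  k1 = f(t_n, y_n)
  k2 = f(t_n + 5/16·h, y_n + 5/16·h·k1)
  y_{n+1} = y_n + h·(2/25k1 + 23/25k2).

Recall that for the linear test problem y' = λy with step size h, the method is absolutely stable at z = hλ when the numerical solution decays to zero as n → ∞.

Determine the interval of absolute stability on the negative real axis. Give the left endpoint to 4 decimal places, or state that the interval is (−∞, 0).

Set f=λy, z=hλ:
  k1=λy_n ⇒ h·k1=z·y_n;  k2=λ(1+5/16z)y_n ⇒ h·k2=z(1+5/16z)y_n
  y_{n+1}/y_n = 1 + 2/25z + 23/25z(1+5/16z) = 1 + z + 23/80z²
  Hence R(z) = 1 + z + 23/80z².

Solve |R(x)|<1 on ℝ⁻.
x=-1.04: |R|=0.2710
R=1: x+23/80x²=0 ⇒ x=−80/23=-3.4783; min R=1−1/(4·23/80)=0.1304>−1
Confirm numerically:
  x=-3.218: |R|=0.75921 <1
  x=-3.023: |R|=0.60433 <1
  x=-2.825: |R|=0.46943 <1
  x=-1.444: |R|=0.15548 <1
  x=-4.055: |R|=1.67237 >1
  x=-3.643: |R|=1.17254 >1
  x=-3.577: |R|=1.10154 >1
Stable set (-3.4783, 0).

z∈(-3.4783,0).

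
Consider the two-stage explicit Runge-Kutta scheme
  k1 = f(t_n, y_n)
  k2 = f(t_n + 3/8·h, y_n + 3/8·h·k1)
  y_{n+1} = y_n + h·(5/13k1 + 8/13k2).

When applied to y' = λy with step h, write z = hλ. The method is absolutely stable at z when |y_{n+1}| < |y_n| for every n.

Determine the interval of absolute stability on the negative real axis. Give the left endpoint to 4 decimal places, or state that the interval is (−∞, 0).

(-4.3333, 0).

Test eqn y'=λy, z=hλ:
  k1=λy_n ⇒ h·k1=z·y_n;  k2=λ(1+3/8z)y_n ⇒ h·k2=z(1+3/8z)y_n
  y_{n+1}/y_n = 1 + 5/13z + 8/13z(1+3/8z) = 1 + z + 3/13z²
  R(z) = 1 + z + 3/13z².

Find x<0 with |R(x)|<1.
x=-1.8: |R|=0.0523
R=1: x+3/13x²=0 ⇒ x=−13/3=-4.3333; min R=1−1/(4·3/13)=-0.0833>−1
Confirm numerically:
  x=-4.069: |R|=0.75179 <1
  x=-3.505: |R|=0.33001 <1
  x=-3.375: |R|=0.25361 <1
  x=-2.190: |R|=0.08321 <1
  x=-4.866: |R|=1.59814 >1
  x=-4.843: |R|=1.56961 >1
  x=-4.837: |R|=1.56221 >1
Interval (-4.3333, 0).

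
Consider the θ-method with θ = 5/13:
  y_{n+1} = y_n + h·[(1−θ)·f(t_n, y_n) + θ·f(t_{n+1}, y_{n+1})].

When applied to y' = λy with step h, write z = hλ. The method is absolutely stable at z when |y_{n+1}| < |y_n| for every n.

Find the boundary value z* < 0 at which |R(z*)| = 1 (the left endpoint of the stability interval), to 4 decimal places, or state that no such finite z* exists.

Set f=λy, z=hλ:
  y_{n+1} = y_n + z·[8/13·y_n + 5/13·y_{n+1}] ⇒ (1 − 5/13z)y_{n+1} = (1 + 8/13z)y_n
  Hence R(z) = (1 + 8/13z)/(1 − 5/13z).

Solve |R(x)|<1 on ℝ⁻.
x=-1.1: |R|=0.2270
R=−1: 1+8/13x = −1+5/13x ⇒ -3/13x=2 ⇒ x=2/(-3/13)=-8.6667
Confirm numerically:
  x=-8.258: |R|=0.97742 <1
  x=-7.345: |R|=0.92026 <1
  x=-6.998: |R|=0.89569 <1
  x=-3.828: |R|=0.54835 <1
  x=-9.217: |R|=1.02794 >1
  x=-9.203: |R|=1.02726 >1
  x=-9.138: |R|=1.02409 >1
Stable set (-8.6667, 0).

left endpoint -8.6667.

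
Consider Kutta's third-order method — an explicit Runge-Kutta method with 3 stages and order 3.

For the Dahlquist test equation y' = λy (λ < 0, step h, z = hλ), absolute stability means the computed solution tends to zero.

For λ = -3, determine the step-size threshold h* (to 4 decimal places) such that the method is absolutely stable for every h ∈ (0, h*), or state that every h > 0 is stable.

(-2.5127,0); λ=-3 ⇒ h* = 0.8376.

With y'=λy (z=hλ):
  order 3, 3-stage ⇒ R(z)=1+z+z^2/2+z^3/6
  (e.g. R(-0.51)=0.59794, |R|=0.59794)

Need |R(x)|<1, x<0.
x=-0.51: |R|=0.5979
|R(-2.42)|=0.8539 |R(-2.21)|=0.5669 |R(-0.94)|=0.3634
Bisect:
  x_lo=-3.1563 |R|=2.4158  x_hi=-0.3486 |R|=0.7051
  mid=-1.75244 |R|=0.11389 →hi
  mid=-2.45436 |R|=0.90655 →hi
  mid=-2.80532 |R|=1.54997 →lo
  mid=-2.62984 |R|=1.20317 →lo
  mid=-2.54210 |R|=1.04892 →lo
  mid=-2.49823 |R|=0.97630 →hi
  mid=-2.52017 |R|=1.01224 →lo
  mid=-2.50920 |R|=0.99418 →hi
  mid=-2.51468 |R|=1.00319 →lo
  ...
  [-2.51280,-2.51263] ⇒ x*=-2.5127
Interval (-2.5127, 0).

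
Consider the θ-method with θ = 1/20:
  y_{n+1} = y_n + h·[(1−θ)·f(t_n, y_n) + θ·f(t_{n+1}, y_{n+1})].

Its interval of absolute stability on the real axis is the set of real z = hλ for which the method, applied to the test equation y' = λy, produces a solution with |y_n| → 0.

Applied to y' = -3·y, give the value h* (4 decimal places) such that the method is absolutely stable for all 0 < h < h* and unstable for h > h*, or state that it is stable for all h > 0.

With y'=λy (z=hλ):
  y_{n+1} = y_n + z·[19/20·y_n + 1/20·y_{n+1}] ⇒ (1 − 1/20z)y_{n+1} = (1 + 19/20z)y_n
  R(z) = (1 + 19/20z)/(1 − 1/20z).

Boundary: |R(x)|=1, x<0.
x=-1.45: |R|=0.3520
R=−1: 1+19/20x = −1+1/20x ⇒ -9/10x=2 ⇒ x=2/(-9/10)=-2.2222
Confirm numerically:
  x=-2.099: |R|=0.89963 <1
  x=-1.682: |R|=0.55152 <1
  x=-1.664: |R|=0.53619 <1
  x=-1.180: |R|=0.11426 <1
  x=-2.803: |R|=1.45845 >1
  x=-2.455: |R|=1.18660 >1
  x=-2.435: |R|=1.17072 >1
Interval (-2.2222, 0).

(-2.2222,0); λ=-3 ⇒ h* = (20/9)/3 = 0.7407.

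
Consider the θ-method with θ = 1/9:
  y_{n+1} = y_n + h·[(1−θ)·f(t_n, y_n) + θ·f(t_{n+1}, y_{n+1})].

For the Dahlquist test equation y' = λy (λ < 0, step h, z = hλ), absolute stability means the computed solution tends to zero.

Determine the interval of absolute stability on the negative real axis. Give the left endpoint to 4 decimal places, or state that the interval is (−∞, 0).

z∈(-2.5714,0).

Test eqn y'=λy, z=hλ:
  y_{n+1} = y_n + z·[8/9·y_n + 1/9·y_{n+1}] ⇒ (1 − 1/9z)y_{n+1} = (1 + 8/9z)y_n
  R(z) = (1 + 8/9z)/(1 − 1/9z).

Solve |R(x)|<1 on ℝ⁻.
x=-1.32: |R|=0.1512
R=−1: 1+8/9x = −1+1/9x ⇒ -7/9x=2 ⇒ x=2/(-7/9)=-2.5714
Confirm numerically:
  x=-1.917: |R|=0.58038 <1
  x=-1.868: |R|=0.54693 <1
  x=-1.649: |R|=0.39365 <1
  x=-1.611: |R|=0.36641 <1
  x=-2.839: |R|=1.15821 >1
  x=-2.655: |R|=1.05019 >1
  x=-2.645: |R|=1.04422 >1
So |R|<1 on (-2.5714, 0).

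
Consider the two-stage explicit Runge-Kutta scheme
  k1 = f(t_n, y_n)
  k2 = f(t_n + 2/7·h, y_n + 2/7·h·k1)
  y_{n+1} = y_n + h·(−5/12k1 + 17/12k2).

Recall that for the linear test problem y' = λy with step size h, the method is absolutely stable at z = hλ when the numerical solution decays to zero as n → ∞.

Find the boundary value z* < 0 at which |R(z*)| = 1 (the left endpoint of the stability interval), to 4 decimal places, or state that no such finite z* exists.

left endpoint -2.4706.

Set f=λy, z=hλ:
  k1=λy_n ⇒ h·k1=z·y_n;  k2=λ(1+2/7z)y_n ⇒ h·k2=z(1+2/7z)y_n
  y_{n+1}/y_n = 1 − 5/12z + 17/12z(1+2/7z) = 1 + z + 17/42z²
  Hence R(z) = 1 + z + 17/42z².

Need |R(x)|<1, x<0.
x=-1.07: |R|=0.3934
R=1: x+17/42x²=0 ⇒ x=−42/17=-2.4706; min R=1−1/(4·17/42)=0.3824>−1
Confirm numerically:
  x=-1.928: |R|=0.57657 <1
  x=-1.907: |R|=0.56498 <1
  x=-1.580: |R|=0.43045 <1
  x=-1.507: |R|=0.41223 <1
  x=-2.790: |R|=1.36071 >1
  x=-2.638: |R|=1.17876 >1
  x=-2.582: |R|=1.11644 >1
Stable set (-2.4706, 0).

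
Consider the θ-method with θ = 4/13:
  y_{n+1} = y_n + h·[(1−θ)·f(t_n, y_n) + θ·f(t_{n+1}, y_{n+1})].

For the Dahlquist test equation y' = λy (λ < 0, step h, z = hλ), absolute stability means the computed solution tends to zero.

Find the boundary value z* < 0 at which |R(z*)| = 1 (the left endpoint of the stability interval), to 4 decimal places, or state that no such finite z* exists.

left endpoint -5.2000.

Test eqn y'=λy, z=hλ:
  y_{n+1} = y_n + z·[9/13·y_n + 4/13·y_{n+1}] ⇒ (1 − 4/13z)y_{n+1} = (1 + 9/13z)y_n
  Hence R(z) = (1 + 9/13z)/(1 − 4/13z).

Solve |R(x)|<1 on ℝ⁻.
x=-1.74: |R|=0.1333
R=−1: 1+9/13x = −1+4/13x ⇒ -5/13x=2 ⇒ x=2/(-5/13)=-5.2000
Confirm numerically:
  x=-4.618: |R|=0.90754 <1
  x=-3.137: |R|=0.59625 <1
  x=-2.894: |R|=0.53084 <1
  x=-5.744: |R|=1.07561 >1
  x=-5.550: |R|=1.04972 >1
So |R|<1 on (-5.2000, 0).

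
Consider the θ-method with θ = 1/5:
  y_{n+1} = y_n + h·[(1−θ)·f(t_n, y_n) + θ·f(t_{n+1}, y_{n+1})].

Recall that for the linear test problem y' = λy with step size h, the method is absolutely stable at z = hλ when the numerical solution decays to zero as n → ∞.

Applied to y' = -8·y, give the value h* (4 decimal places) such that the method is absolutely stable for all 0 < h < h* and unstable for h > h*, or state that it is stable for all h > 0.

Test eqn y'=λy, z=hλ:
  y_{n+1} = y_n + z·[4/5·y_n + 1/5·y_{n+1}] ⇒ (1 − 1/5z)y_{n+1} = (1 + 4/5z)y_n
  R(z) = (1 + 4/5z)/(1 − 1/5z).

Solve |R(x)|<1 on ℝ⁻.
x=-0.81: |R|=0.3029
R=−1: 1+4/5x = −1+1/5x ⇒ -3/5x=2 ⇒ x=2/(-3/5)=-3.3333
Confirm numerically:
  x=-3.188: |R|=0.94675 <1
  x=-1.880: |R|=0.36628 <1
  x=-1.466: |R|=0.13362 <1
  x=-3.536: |R|=1.07123 >1
  x=-3.532: |R|=1.06985 >1
  x=-3.427: |R|=1.03335 >1
Stable set (-3.3333, 0).

(-3.3333,0); λ=-8 ⇒ h* = (10/3)/8 = 0.4167.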